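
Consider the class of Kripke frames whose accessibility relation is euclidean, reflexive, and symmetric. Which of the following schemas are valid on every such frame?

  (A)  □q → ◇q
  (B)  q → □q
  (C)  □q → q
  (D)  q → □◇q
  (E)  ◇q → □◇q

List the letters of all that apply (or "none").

A relation that is euclidean, reflexive, and symmetric is also serial and transitive.
(A) □q → ◇q is axiom D, which corresponds to seriality. Every such R is serial — valid.
(B) q → □q is valid only on frames where every R-edge is a self-loop. Such an R need not be a subset of the identity — not valid.
(C) □q → q is axiom T, which corresponds to reflexivity. Every such R is reflexive — valid.
(D) q → □◇q (axiom B) characterises the symmetric frames. Every such R is symmetric — valid.
(E) ◇q → □◇q (axiom 5) characterises the euclidean frames. Every such R is euclidean — valid.

A, C, D, E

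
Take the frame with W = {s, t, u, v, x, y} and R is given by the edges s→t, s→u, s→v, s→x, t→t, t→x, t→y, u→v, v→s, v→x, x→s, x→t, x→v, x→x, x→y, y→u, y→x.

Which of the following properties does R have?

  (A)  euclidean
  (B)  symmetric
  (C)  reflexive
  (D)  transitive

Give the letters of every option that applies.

none

(A) not euclidean: s R t and s R u but not t R u.
(B) not symmetric: s R t but not t R s.
(C) not reflexive: not s R s.
(D) not transitive: s R t and t R y but not s R y.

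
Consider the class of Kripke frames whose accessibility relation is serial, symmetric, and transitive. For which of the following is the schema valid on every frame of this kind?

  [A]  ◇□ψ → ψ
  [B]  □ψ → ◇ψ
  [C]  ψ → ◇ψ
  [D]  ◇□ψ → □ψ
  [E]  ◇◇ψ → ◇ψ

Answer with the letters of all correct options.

A serial symmetric transitive relation is reflexive (take any v with uRv; symmetry gives vRu and transitivity gives uRu), hence an equivalence relation.
(A) ◇□ψ → ψ is the dual of axiom B, which corresponds to symmetry. Every such R is symmetric — valid.
(B) □ψ → ◇ψ (axiom D) characterises the serial frames. Every such R is serial — valid.
(C) the dual of axiom T: valid iff R is reflexive. Every such R is reflexive — valid.
(D) ◇□ψ → □ψ (the dual of axiom 5) characterises the euclidean frames. Every such R is euclidean — valid.
(E) ◇◇ψ → ◇ψ is the dual of axiom 4; it is valid on a frame exactly when R is transitive. Every such R is transitive, so valid.

A, B, C, D, E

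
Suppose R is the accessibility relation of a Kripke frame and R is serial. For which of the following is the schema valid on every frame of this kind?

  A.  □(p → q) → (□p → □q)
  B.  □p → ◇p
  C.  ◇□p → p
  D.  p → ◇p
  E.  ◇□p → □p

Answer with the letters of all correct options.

A, B

(A) □(p → q) → (□p → □q) is axiom K, valid on every Kripke frame — valid.
(B) □p → ◇p (axiom D) characterises the serial frames. Every such R is serial — valid.
(C) ◇□p → p (the dual of axiom B) characterises the symmetric frames. Such an R need not be symmetric — not valid.
(D) p → ◇p (the dual of axiom T) characterises the reflexive frames. Such an R need not be reflexive — not valid.
(E) the dual of axiom 5: valid iff R is euclidean. Such an R need not be euclidean — not valid.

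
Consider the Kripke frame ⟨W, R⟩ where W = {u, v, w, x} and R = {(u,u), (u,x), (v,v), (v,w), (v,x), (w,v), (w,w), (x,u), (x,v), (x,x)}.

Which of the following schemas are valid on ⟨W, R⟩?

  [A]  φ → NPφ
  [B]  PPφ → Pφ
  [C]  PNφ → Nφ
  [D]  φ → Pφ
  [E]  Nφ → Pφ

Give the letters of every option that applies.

A, D, E

R is reflexive: each world relates to itself.
R is symmetric: every R-edge is matched by its reverse.
R is not transitive: u R x and x R v but not u R v.
R is not euclidean: v R w and v R x but not w R x.
R is serial: every world has an R-successor.
(A) φ → NPφ is axiom B; it is valid on a frame exactly when R is symmetric. R is symmetric, so valid.
(B) PPφ → Pφ (the dual of axiom 4) characterises the transitive frames. R is not transitive — not valid.
(C) PNφ → Nφ is the dual of axiom 5, which corresponds to the euclidean property. R is not euclidean — not valid.
(D) φ → Pφ is the dual of axiom T; it is valid on a frame exactly when R is reflexive. R is reflexive, so valid.
(E) axiom D: valid iff R is serial. R is serial — valid.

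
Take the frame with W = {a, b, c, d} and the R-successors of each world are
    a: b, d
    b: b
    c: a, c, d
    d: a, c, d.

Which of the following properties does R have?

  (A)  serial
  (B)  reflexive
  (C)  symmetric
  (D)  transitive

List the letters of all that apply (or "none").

A

(A) serial: every world has an R-successor.
(B) not reflexive: not a R a.
(C) not symmetric: a R b but not b R a.
(D) not transitive: a R d and d R a but not a R a.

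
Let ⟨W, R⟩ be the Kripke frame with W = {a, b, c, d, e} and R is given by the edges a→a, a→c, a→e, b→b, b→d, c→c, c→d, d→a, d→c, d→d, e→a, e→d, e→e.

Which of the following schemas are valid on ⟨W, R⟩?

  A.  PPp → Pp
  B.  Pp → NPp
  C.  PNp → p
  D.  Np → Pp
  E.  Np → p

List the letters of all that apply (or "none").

R is reflexive: each world relates to itself.
R is not symmetric: a R c but not c R a.
R is not transitive: a R c and c R d but not a R d.
R is not euclidean: a R c and a R a but not c R a.
R is serial: every world has an R-successor.
(A) PPp → Pp is the dual of axiom 4, which corresponds to transitivity. R is not transitive — not valid.
(B) Pp → NPp (axiom 5) characterises the euclidean frames. R is not euclidean — not valid.
(C) PNp → p (the dual of axiom B) characterises the symmetric frames. R is not symmetric — not valid.
(D) Np → Pp is axiom D; it is valid on a frame exactly when R is serial. R is serial, so valid.
(E) axiom T: valid iff R is reflexive. R is reflexive — valid.

D, E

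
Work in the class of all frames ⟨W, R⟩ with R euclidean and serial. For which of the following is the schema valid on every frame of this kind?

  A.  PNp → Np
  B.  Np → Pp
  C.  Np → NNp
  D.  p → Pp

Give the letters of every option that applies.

A, B

(A) PNp → Np is the dual of axiom 5; it is valid on a frame exactly when R is euclidean. Every such R is euclidean, so valid.
(B) Np → Pp is axiom D, which corresponds to seriality. Every such R is serial — valid.
(C) Np → NNp is axiom 4; it is valid on a frame exactly when R is transitive. Such an R need not be transitive, so not valid.
(D) p → Pp is the dual of axiom T, which corresponds to reflexivity. Such an R need not be reflexive — not valid.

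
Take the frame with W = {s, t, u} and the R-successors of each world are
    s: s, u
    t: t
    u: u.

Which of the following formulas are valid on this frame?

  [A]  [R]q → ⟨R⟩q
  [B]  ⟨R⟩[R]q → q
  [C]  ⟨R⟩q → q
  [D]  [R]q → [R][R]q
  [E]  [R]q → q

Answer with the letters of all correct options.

R is reflexive: each world relates to itself.
R is not symmetric: s R u but not u R s.
R is transitive: R is closed under composition.
R is serial: every world has an R-successor.
R is not a subset of the identity: s R u with s ≠ u.
(A) [R]q → ⟨R⟩q is axiom D; it is valid on a frame exactly when R is serial. R is serial, so valid.
(B) ⟨R⟩[R]q → q is the dual of axiom B, which corresponds to symmetry. R is not symmetric — not valid.
(C) ⟨R⟩q → q is valid only on frames where every R-edge is a self-loop. Here R ⊄ identity — not valid.
(D) [R]q → [R][R]q (axiom 4) characterises the transitive frames. R is transitive — valid.
(E) [R]q → q is axiom T, which corresponds to reflexivity. R is reflexive — valid.

A, D, E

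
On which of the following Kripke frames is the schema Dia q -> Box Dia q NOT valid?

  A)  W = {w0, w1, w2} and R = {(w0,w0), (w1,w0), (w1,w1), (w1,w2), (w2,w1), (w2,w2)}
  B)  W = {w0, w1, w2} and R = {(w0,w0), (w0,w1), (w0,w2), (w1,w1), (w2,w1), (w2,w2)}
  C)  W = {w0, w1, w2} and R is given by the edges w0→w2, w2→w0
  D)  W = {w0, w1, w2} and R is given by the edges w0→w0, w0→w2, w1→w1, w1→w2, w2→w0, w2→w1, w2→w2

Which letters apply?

The schema Dia q -> Box Dia q is axiom 5; it is valid on a frame iff R is euclidean.
(A) R is not euclidean (w1 R w0 and w1 R w1 but not w0 R w1), so the schema fails here.
(B) R is not euclidean (w0 R w1 and w0 R w0 but not w1 R w0), so the schema fails here.
(C) R is not euclidean (w0 R w2 and w0 R w2 but not w2 R w2), so the schema fails here.
(D) R is not euclidean (w2 R w0 and w2 R w1 but not w0 R w1), so the schema fails here.

A, B, C, D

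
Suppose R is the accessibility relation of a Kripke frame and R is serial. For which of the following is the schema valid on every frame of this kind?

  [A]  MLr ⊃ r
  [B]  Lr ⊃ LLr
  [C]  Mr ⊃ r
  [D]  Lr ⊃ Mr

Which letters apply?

D

(A) MLr ⊃ r is the dual of axiom B; it is valid on a frame exactly when R is symmetric. Such an R need not be symmetric, so not valid.
(B) Lr ⊃ LLr is axiom 4, which corresponds to transitivity. Such an R need not be transitive — not valid.
(C) Mr ⊃ r (the converse of T) corresponds to R being a subset of the identity. Such an R need not be a subset of the identity, so not valid.
(D) Lr ⊃ Mr (axiom D) characterises the serial frames. Every such R is serial — valid.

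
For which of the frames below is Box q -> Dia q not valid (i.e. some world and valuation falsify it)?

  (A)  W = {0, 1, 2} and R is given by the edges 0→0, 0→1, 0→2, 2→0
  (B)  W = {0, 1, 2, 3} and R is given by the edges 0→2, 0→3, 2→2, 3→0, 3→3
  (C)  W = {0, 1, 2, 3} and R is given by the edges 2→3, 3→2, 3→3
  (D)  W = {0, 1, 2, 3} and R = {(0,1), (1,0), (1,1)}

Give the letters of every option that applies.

The schema Box q -> Dia q is axiom D; it is valid on a frame iff R is serial.
(A) R is not serial (1 has no R-successor), so the schema fails here.
(B) R is not serial (1 has no R-successor), so the schema fails here.
(C) R is not serial (0 has no R-successor), so the schema fails here.
(D) R is not serial (2 has no R-successor), so the schema fails here.

A, B, C, D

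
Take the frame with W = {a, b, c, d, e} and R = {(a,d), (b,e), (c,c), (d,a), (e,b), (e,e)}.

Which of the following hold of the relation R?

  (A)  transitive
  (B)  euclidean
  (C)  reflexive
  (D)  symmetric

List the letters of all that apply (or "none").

(A) not transitive: a R d and d R a but not a R a.
(B) not euclidean: a R d and a R d but not d R d.
(C) not reflexive: not a R a.
(D) symmetric: every R-edge is matched by its reverse.

D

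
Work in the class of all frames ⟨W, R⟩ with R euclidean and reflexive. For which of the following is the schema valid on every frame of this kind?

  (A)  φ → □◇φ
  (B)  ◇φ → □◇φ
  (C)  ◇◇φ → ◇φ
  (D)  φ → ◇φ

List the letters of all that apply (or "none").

A, B, C, D

A reflexive euclidean relation is also symmetric (from wRw and wRv the euclidean condition gives vRw) and hence transitive; it is an equivalence relation.
(A) φ → □◇φ (axiom B) characterises the symmetric frames. Every such R is symmetric — valid.
(B) ◇φ → □◇φ (axiom 5) characterises the euclidean frames. Every such R is euclidean — valid.
(C) ◇◇φ → ◇φ is the dual of axiom 4, which corresponds to transitivity. Every such R is transitive — valid.
(D) φ → ◇φ (the dual of axiom T) characterises the reflexive frames. Every such R is reflexive — valid.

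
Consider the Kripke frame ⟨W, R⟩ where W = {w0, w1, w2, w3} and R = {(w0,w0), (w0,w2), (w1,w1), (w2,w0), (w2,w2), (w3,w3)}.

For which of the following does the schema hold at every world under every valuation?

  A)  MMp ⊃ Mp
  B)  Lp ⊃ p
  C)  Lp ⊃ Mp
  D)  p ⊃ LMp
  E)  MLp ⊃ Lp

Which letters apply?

A, B, C, D, E

R is reflexive: each world relates to itself.
R is symmetric: every R-edge is matched by its reverse.
R is transitive: R is closed under composition.
R is euclidean: any two R-successors of the same world are R-related.
R is serial: every world has an R-successor.
(A) the dual of axiom 4: valid iff R is transitive. R is transitive — valid.
(B) Lp ⊃ p is axiom T; it is valid on a frame exactly when R is reflexive. R is reflexive, so valid.
(C) Lp ⊃ Mp is axiom D; it is valid on a frame exactly when R is serial. R is serial, so valid.
(D) p ⊃ LMp is axiom B; it is valid on a frame exactly when R is symmetric. R is symmetric, so valid.
(E) MLp ⊃ Lp (the dual of axiom 5) characterises the euclidean frames. R is euclidean — valid.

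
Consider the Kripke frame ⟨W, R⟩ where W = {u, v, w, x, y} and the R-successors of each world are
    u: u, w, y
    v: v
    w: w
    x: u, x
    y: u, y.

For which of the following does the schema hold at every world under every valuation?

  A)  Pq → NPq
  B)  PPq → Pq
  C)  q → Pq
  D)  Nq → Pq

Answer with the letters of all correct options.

C, D

R is reflexive: each world relates to itself.
R is not transitive: x R u and u R w but not x R w.
R is not euclidean: u R w and u R u but not w R u.
R is serial: every world has an R-successor.
(A) Pq → NPq is axiom 5, which corresponds to the euclidean property. R is not euclidean — not valid.
(B) PPq → Pq is the dual of axiom 4; it is valid on a frame exactly when R is transitive. R is not transitive, so not valid.
(C) q → Pq (the dual of axiom T) characterises the reflexive frames. R is reflexive — valid.
(D) axiom D: valid iff R is serial. R is serial — valid.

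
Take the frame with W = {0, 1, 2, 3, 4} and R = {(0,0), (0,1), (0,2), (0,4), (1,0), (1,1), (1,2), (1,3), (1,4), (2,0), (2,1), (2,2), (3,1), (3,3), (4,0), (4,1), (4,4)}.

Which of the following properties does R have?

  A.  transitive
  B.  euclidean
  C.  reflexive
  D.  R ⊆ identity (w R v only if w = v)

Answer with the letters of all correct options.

C

(A) not transitive: 0 R 1 and 1 R 3 but not 0 R 3.
(B) not euclidean: 0 R 2 and 0 R 4 but not 2 R 4.
(C) reflexive: each world relates to itself.
(D) not ⊆ identity: 0 R 1 with 0 ≠ 1.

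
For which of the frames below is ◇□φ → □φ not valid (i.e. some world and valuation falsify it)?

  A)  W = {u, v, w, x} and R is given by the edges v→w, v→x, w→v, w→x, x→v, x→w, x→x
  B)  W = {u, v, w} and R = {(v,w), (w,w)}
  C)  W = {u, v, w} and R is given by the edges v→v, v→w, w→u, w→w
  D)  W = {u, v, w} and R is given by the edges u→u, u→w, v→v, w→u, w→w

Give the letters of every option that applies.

The schema ◇□φ → □φ is the dual of axiom 5; it is valid on a frame iff R is euclidean.
(A) R is not euclidean (v R w and v R w but not w R w), so the schema fails here.
(B) R is euclidean (any two R-successors of the same world are R-related), so the schema is valid here.
(C) R is not euclidean (v R w and v R v but not w R v), so the schema fails here.
(D) R is euclidean (any two R-successors of the same world are R-related), so the schema is valid here.

A, C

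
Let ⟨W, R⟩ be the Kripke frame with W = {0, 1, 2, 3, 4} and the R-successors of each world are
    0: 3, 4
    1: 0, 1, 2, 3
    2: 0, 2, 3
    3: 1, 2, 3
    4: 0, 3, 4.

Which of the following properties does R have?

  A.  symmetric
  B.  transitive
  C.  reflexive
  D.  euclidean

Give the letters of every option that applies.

none

(A) not symmetric: 0 R 3 but not 3 R 0.
(B) not transitive: 0 R 3 and 3 R 1 but not 0 R 1.
(C) not reflexive: not 0 R 0.
(D) not euclidean: 0 R 3 and 0 R 4 but not 3 R 4.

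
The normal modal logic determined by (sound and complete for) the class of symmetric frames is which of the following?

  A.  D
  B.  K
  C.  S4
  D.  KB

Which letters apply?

(A) D is determined by the class of serial frames.
(B) K is determined by the class of arbitrary frames.
(C) S4 is determined by the class of reflexive and transitive frames.
(D) KB is determined by exactly this class.

D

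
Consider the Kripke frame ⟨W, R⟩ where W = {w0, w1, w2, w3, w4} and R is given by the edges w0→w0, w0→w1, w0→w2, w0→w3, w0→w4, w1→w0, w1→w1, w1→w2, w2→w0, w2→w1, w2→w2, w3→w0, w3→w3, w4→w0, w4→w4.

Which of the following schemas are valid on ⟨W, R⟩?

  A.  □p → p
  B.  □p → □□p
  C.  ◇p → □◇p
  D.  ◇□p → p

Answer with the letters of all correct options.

R is reflexive: each world relates to itself.
R is symmetric: every R-edge is matched by its reverse.
R is not transitive: w1 R w0 and w0 R w3 but not w1 R w3.
R is not euclidean: w0 R w1 and w0 R w3 but not w1 R w3.
(A) □p → p is axiom T; it is valid on a frame exactly when R is reflexive. R is reflexive, so valid.
(B) □p → □□p is axiom 4; it is valid on a frame exactly when R is transitive. R is not transitive, so not valid.
(C) axiom 5: valid iff R is euclidean. R is not euclidean — not valid.
(D) ◇□p → p (the dual of axiom B) characterises the symmetric frames. R is symmetric — valid.

A, D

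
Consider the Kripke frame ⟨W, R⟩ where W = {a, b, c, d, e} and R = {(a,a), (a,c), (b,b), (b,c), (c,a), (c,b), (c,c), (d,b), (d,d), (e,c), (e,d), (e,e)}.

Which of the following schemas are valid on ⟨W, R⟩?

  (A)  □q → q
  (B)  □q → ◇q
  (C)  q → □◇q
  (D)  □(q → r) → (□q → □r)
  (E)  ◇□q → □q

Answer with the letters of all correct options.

A, B, D

R is reflexive: each world relates to itself.
R is not symmetric: d R b but not b R d.
R is not euclidean: c R a and c R b but not a R b.
R is serial: every world has an R-successor.
(A) □q → q (axiom T) characterises the reflexive frames. R is reflexive — valid.
(B) □q → ◇q is axiom D; it is valid on a frame exactly when R is serial. R is serial, so valid.
(C) q → □◇q is axiom B; it is valid on a frame exactly when R is symmetric. R is not symmetric, so not valid.
(D) □(q → r) → (□q → □r) is the K axiom; it holds on all frames — valid.
(E) ◇□q → □q is the dual of axiom 5; it is valid on a frame exactly when R is euclidean. R is not euclidean, so not valid.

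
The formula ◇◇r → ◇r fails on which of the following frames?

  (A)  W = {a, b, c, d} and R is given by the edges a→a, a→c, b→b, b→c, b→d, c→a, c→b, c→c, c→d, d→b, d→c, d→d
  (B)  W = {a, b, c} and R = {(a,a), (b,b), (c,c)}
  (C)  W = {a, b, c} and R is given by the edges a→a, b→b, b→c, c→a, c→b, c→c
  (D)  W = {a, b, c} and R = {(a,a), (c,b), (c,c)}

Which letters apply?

A, C

The schema ◇◇r → ◇r is the dual of axiom 4; it is valid on a frame iff R is transitive.
(A) R is not transitive (a R c and c R b but not a R b), so the schema fails here.
(B) R is transitive (R is closed under composition), so the schema is valid here.
(C) R is not transitive (b R c and c R a but not b R a), so the schema fails here.
(D) R is transitive (R is closed under composition), so the schema is valid here.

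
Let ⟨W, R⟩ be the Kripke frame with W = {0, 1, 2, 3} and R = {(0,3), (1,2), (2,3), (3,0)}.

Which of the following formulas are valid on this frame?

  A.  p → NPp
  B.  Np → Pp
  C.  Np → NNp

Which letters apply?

R is not symmetric: 1 R 2 but not 2 R 1.
R is not transitive: 0 R 3 and 3 R 0 but not 0 R 0.
R is serial: every world has an R-successor.
(A) axiom B: valid iff R is symmetric. R is not symmetric — not valid.
(B) Np → Pp (axiom D) characterises the serial frames. R is serial — valid.
(C) Np → NNp is axiom 4; it is valid on a frame exactly when R is transitive. R is not transitive, so not valid.

B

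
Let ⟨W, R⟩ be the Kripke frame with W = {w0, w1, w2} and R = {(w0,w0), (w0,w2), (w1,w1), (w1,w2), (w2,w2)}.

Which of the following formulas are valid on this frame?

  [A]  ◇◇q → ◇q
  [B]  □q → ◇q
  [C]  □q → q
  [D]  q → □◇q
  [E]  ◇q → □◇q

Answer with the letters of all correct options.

R is reflexive: each world relates to itself.
R is not symmetric: w0 R w2 but not w2 R w0.
R is transitive: R is closed under composition.
R is not euclidean: w0 R w2 and w0 R w0 but not w2 R w0.
R is serial: every world has an R-successor.
(A) ◇◇q → ◇q is the dual of axiom 4; it is valid on a frame exactly when R is transitive. R is transitive, so valid.
(B) axiom D: valid iff R is serial. R is serial — valid.
(C) □q → q is axiom T; it is valid on a frame exactly when R is reflexive. R is reflexive, so valid.
(D) axiom B: valid iff R is symmetric. R is not symmetric — not valid.
(E) ◇q → □◇q (axiom 5) characterises the euclidean frames. R is not euclidean — not valid.

A, B, C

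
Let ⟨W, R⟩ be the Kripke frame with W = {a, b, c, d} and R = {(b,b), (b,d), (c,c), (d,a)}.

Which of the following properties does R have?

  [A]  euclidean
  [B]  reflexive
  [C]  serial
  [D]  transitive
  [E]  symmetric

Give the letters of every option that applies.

(A) not euclidean: b R d and b R b but not d R b.
(B) not reflexive: not a R a.
(C) not serial: a has no R-successor.
(D) not transitive: b R d and d R a but not b R a.
(E) not symmetric: b R d but not d R b.

none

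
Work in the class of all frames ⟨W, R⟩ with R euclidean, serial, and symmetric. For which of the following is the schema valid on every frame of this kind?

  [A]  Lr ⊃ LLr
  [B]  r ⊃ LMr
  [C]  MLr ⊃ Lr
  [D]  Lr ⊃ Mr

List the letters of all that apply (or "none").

A, B, C, D

Serial, symmetric and euclidean together give transitive (from symmetry + euclidean) and then reflexive; the relation is an equivalence.
(A) Lr ⊃ LLr is axiom 4, which corresponds to transitivity. Every such R is transitive — valid.
(B) r ⊃ LMr is axiom B, which corresponds to symmetry. Every such R is symmetric — valid.
(C) MLr ⊃ Lr (the dual of axiom 5) characterises the euclidean frames. Every such R is euclidean — valid.
(D) Lr ⊃ Mr is axiom D; it is valid on a frame exactly when R is serial. Every such R is serial, so valid.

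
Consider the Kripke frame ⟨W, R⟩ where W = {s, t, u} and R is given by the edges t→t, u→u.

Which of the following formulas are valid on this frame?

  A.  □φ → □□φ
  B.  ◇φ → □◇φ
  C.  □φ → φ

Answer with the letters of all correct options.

R is not reflexive: not s R s.
R is transitive: R is closed under composition.
R is euclidean: any two R-successors of the same world are R-related.
(A) □φ → □□φ is axiom 4; it is valid on a frame exactly when R is transitive. R is transitive, so valid.
(B) axiom 5: valid iff R is euclidean. R is euclidean — valid.
(C) □φ → φ is axiom T, which corresponds to reflexivity. R is not reflexive — not valid.

A, B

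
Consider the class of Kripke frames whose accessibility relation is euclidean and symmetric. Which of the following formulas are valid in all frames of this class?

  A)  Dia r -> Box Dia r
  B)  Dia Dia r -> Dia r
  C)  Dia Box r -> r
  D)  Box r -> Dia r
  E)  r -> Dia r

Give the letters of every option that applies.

A, B, C

A symmetric euclidean relation is transitive (uRv and vRw give vRu by symmetry, then uRw by the euclidean condition, applied at v).
(A) Dia r -> Box Dia r is axiom 5; it is valid on a frame exactly when R is euclidean. Every such R is euclidean, so valid.
(B) Dia Dia r -> Dia r (the dual of axiom 4) characterises the transitive frames. Every such R is transitive — valid.
(C) Dia Box r -> r is the dual of axiom B; it is valid on a frame exactly when R is symmetric. Every such R is symmetric, so valid.
(D) Box r -> Dia r (axiom D) characterises the serial frames. Such an R need not be serial — not valid.
(E) r -> Dia r (the dual of axiom T) characterises the reflexive frames. Such an R need not be reflexive — not valid.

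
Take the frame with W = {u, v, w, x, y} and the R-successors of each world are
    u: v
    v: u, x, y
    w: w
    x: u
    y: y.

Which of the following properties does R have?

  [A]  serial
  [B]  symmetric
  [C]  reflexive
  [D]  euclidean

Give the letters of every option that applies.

A

(A) serial: every world has an R-successor.
(B) not symmetric: v R x but not x R v.
(C) not reflexive: not u R u.
(D) not euclidean: v R u and v R x but not u R x.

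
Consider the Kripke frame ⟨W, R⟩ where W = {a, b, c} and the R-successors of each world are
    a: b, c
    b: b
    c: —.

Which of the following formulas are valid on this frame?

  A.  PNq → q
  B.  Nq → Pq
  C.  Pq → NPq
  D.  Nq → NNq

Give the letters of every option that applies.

R is not symmetric: a R b but not b R a.
R is transitive: R is closed under composition.
R is not euclidean: a R b and a R c but not b R c.
R is not serial: c has no R-successor.
(A) PNq → q is the dual of axiom B, which corresponds to symmetry. R is not symmetric — not valid.
(B) Nq → Pq (axiom D) characterises the serial frames. R is not serial — not valid.
(C) Pq → NPq is axiom 5; it is valid on a frame exactly when R is euclidean. R is not euclidean, so not valid.
(D) Nq → NNq is axiom 4; it is valid on a frame exactly when R is transitive. R is transitive, so valid.

D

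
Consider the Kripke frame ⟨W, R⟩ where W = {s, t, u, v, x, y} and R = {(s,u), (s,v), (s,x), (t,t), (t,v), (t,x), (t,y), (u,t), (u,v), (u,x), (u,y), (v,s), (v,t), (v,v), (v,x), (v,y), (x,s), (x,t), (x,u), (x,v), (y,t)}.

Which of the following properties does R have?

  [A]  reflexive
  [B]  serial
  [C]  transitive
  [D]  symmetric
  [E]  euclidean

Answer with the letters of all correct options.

B

(A) not reflexive: not s R s.
(B) serial: every world has an R-successor.
(C) not transitive: s R u and u R t but not s R t.
(D) not symmetric: s R u but not u R s.
(E) not euclidean: s R v and s R u but not v R u.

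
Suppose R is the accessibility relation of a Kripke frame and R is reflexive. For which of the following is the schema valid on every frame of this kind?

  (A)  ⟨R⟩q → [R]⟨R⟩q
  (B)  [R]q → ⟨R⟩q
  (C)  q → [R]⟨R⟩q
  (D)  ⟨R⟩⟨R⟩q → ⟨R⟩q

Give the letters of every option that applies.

B

A reflexive relation is serial.
(A) axiom 5: valid iff R is euclidean. Such an R need not be euclidean — not valid.
(B) [R]q → ⟨R⟩q (axiom D) characterises the serial frames. Every such R is serial — valid.
(C) axiom B: valid iff R is symmetric. Such an R need not be symmetric — not valid.
(D) ⟨R⟩⟨R⟩q → ⟨R⟩q is the dual of axiom 4; it is valid on a frame exactly when R is transitive. Such an R need not be transitive, so not valid.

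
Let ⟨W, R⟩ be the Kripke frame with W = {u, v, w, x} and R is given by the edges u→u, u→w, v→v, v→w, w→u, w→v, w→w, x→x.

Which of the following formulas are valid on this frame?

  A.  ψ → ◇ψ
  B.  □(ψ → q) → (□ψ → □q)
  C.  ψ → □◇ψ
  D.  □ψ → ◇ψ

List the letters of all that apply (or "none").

R is reflexive: each world relates to itself.
R is symmetric: every R-edge is matched by its reverse.
R is serial: every world has an R-successor.
(A) ψ → ◇ψ is the dual of axiom T, which corresponds to reflexivity. R is reflexive — valid.
(B) □(ψ → q) → (□ψ → □q) is axiom K, valid on every Kripke frame — valid.
(C) ψ → □◇ψ is axiom B; it is valid on a frame exactly when R is symmetric. R is symmetric, so valid.
(D) □ψ → ◇ψ is axiom D, which corresponds to seriality. R is serial — valid.

A, B, C, D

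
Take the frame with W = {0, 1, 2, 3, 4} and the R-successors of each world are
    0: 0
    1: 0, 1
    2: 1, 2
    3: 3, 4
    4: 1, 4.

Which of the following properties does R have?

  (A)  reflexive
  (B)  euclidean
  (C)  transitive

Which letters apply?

A

(A) reflexive: each world relates to itself.
(B) not euclidean: 1 R 0 and 1 R 1 but not 0 R 1.
(C) not transitive: 2 R 1 and 1 R 0 but not 2 R 0.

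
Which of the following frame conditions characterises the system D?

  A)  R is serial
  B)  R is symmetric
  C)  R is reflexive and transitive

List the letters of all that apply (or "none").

A

(A) D is sound and complete for exactly this class.
(B) this class determines KB, not D.
(C) this class determines S4, not D.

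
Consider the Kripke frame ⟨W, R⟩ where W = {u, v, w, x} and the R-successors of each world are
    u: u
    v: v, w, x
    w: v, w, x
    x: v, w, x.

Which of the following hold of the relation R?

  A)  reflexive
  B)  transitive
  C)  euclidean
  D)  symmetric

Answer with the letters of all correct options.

A, B, C, D

(A) reflexive: each world relates to itself.
(B) transitive: R is closed under composition.
(C) euclidean: any two R-successors of the same world are R-related.
(D) symmetric: every R-edge is matched by its reverse.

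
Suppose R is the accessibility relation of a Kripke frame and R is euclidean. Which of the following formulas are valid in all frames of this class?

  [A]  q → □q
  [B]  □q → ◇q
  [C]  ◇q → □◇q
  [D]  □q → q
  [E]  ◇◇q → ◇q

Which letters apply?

(A) q → □q is equivalent to ◇p→p; it holds exactly when R ⊆ identity. Such an R need not be a subset of the identity — not valid.
(B) □q → ◇q is axiom D; it is valid on a frame exactly when R is serial. Such an R need not be serial, so not valid.
(C) ◇q → □◇q is axiom 5, which corresponds to the euclidean property. Every such R is euclidean — valid.
(D) □q → q is axiom T, which corresponds to reflexivity. Such an R need not be reflexive — not valid.
(E) ◇◇q → ◇q is the dual of axiom 4, which corresponds to transitivity. Such an R need not be transitive — not valid.

C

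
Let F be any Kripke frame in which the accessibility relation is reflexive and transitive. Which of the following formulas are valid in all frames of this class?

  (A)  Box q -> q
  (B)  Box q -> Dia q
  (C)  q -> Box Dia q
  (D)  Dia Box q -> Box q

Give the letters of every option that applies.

A, B

Reflexive relations are serial.
(A) axiom T: valid iff R is reflexive. Every such R is reflexive — valid.
(B) Box q -> Dia q is axiom D, which corresponds to seriality. Every such R is serial — valid.
(C) q -> Box Dia q (axiom B) characterises the symmetric frames. Such an R need not be symmetric — not valid.
(D) Dia Box q -> Box q is the dual of axiom 5, which corresponds to the euclidean property. Such an R need not be euclidean — not valid.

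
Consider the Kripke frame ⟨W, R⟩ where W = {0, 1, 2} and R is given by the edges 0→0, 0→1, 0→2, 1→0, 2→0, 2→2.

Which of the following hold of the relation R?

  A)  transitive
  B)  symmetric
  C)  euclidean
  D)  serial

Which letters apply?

(A) not transitive: 1 R 0 and 0 R 1 but not 1 R 1.
(B) symmetric: every R-edge is matched by its reverse.
(C) not euclidean: 0 R 1 and 0 R 2 but not 1 R 2.
(D) serial: every world has an R-successor.

B, D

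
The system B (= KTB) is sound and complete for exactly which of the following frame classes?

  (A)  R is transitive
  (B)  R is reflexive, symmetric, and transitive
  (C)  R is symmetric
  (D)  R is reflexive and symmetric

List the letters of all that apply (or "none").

(A) this class determines K4, not B (= KTB).
(B) this class determines S5, not B (= KTB).
(C) this class determines KB, not B (= KTB).
(D) B (= KTB) is sound and complete for exactly this class.

D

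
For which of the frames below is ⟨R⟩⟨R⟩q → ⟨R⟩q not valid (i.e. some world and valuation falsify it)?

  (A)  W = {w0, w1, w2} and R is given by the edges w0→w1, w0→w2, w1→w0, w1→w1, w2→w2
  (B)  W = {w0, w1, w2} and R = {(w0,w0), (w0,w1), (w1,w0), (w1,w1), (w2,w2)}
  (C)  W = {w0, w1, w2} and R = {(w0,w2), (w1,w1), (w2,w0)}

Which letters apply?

A, C

The schema ⟨R⟩⟨R⟩q → ⟨R⟩q is the dual of axiom 4; it is valid on a frame iff R is transitive.
(A) R is not transitive (w0 R w1 and w1 R w0 but not w0 R w0), so the schema fails here.
(B) R is transitive (R is closed under composition), so the schema is valid here.
(C) R is not transitive (w0 R w2 and w2 R w0 but not w0 R w0), so the schema fails here.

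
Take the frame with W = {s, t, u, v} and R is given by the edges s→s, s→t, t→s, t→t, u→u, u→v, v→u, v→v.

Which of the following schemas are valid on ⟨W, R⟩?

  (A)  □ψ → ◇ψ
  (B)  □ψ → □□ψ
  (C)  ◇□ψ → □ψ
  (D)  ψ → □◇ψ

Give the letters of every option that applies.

R is symmetric: every R-edge is matched by its reverse.
R is transitive: R is closed under composition.
R is euclidean: any two R-successors of the same world are R-related.
R is serial: every world has an R-successor.
(A) □ψ → ◇ψ (axiom D) characterises the serial frames. R is serial — valid.
(B) □ψ → □□ψ (axiom 4) characterises the transitive frames. R is transitive — valid.
(C) ◇□ψ → □ψ is the dual of axiom 5; it is valid on a frame exactly when R is euclidean. R is euclidean, so valid.
(D) ψ → □◇ψ is axiom B; it is valid on a frame exactly when R is symmetric. R is symmetric, so valid.

A, B, C, D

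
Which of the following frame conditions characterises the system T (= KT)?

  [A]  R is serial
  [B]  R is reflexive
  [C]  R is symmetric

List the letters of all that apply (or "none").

B

(A) this class determines D, not T (= KT).
(B) T (= KT) is sound and complete for exactly this class.
(C) this class determines KB, not T (= KT).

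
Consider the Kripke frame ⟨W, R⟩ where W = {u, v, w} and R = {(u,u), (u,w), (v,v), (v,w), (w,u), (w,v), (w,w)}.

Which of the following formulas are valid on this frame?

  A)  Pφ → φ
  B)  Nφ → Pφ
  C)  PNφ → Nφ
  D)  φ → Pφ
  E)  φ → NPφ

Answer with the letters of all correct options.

R is reflexive: each world relates to itself.
R is symmetric: every R-edge is matched by its reverse.
R is not euclidean: w R u and w R v but not u R v.
R is serial: every world has an R-successor.
R is not a subset of the identity: u R w with u ≠ w.
(A) Pφ → φ is the converse of T; it holds exactly when R ⊆ identity. Here R ⊄ identity — not valid.
(B) Nφ → Pφ (axiom D) characterises the serial frames. R is serial — valid.
(C) the dual of axiom 5: valid iff R is euclidean. R is not euclidean — not valid.
(D) φ → Pφ (the dual of axiom T) characterises the reflexive frames. R is reflexive — valid.
(E) φ → NPφ (axiom B) characterises the symmetric frames. R is symmetric — valid.

B, D, E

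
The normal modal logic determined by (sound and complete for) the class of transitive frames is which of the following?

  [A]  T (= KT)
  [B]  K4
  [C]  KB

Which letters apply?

B

(A) T (= KT) is determined by the class of reflexive frames.
(B) K4 is determined by exactly this class.
(C) KB is determined by the class of symmetric frames.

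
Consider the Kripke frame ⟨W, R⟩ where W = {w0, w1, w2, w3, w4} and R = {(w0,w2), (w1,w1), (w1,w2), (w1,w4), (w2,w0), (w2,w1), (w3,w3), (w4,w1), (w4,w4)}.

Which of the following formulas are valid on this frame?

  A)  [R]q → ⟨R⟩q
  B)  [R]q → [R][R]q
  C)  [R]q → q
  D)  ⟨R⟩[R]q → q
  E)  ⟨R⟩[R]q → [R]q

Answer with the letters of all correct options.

R is not reflexive: not w0 R w0.
R is symmetric: every R-edge is matched by its reverse.
R is not transitive: w0 R w2 and w2 R w0 but not w0 R w0.
R is not euclidean: w1 R w2 and w1 R w4 but not w2 R w4.
R is serial: every world has an R-successor.
(A) [R]q → ⟨R⟩q (axiom D) characterises the serial frames. R is serial — valid.
(B) [R]q → [R][R]q is axiom 4; it is valid on a frame exactly when R is transitive. R is not transitive, so not valid.
(C) axiom T: valid iff R is reflexive. R is not reflexive — not valid.
(D) the dual of axiom B: valid iff R is symmetric. R is symmetric — valid.
(E) ⟨R⟩[R]q → [R]q is the dual of axiom 5, which corresponds to the euclidean property. R is not euclidean — not valid.

A, D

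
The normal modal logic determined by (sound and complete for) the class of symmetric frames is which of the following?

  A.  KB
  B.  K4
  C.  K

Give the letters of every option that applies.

(A) KB is determined by exactly this class.
(B) K4 is determined by the class of transitive frames.
(C) K is determined by the class of arbitrary frames.

A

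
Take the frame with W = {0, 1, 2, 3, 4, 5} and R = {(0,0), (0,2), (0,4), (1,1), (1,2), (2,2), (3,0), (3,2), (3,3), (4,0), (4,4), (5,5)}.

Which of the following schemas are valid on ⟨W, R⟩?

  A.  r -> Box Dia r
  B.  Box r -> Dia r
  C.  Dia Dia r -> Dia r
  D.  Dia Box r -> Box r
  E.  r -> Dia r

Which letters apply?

B, E

R is reflexive: each world relates to itself.
R is not symmetric: 0 R 2 but not 2 R 0.
R is not transitive: 3 R 0 and 0 R 4 but not 3 R 4.
R is not euclidean: 0 R 2 and 0 R 0 but not 2 R 0.
R is serial: every world has an R-successor.
(A) axiom B: valid iff R is symmetric. R is not symmetric — not valid.
(B) Box r -> Dia r is axiom D; it is valid on a frame exactly when R is serial. R is serial, so valid.
(C) Dia Dia r -> Dia r (the dual of axiom 4) characterises the transitive frames. R is not transitive — not valid.
(D) Dia Box r -> Box r is the dual of axiom 5, which corresponds to the euclidean property. R is not euclidean — not valid.
(E) r -> Dia r is the dual of axiom T, which corresponds to reflexivity. R is reflexive — valid.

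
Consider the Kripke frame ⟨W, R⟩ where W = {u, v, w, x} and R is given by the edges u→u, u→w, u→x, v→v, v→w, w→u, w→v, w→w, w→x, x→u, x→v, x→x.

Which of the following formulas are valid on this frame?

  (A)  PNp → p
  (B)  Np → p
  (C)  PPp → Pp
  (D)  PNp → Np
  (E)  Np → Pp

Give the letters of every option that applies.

R is reflexive: each world relates to itself.
R is not symmetric: w R x but not x R w.
R is not transitive: u R w and w R v but not u R v.
R is not euclidean: u R x and u R w but not x R w.
R is serial: every world has an R-successor.
(A) the dual of axiom B: valid iff R is symmetric. R is not symmetric — not valid.
(B) axiom T: valid iff R is reflexive. R is reflexive — valid.
(C) PPp → Pp is the dual of axiom 4; it is valid on a frame exactly when R is transitive. R is not transitive, so not valid.
(D) PNp → Np is the dual of axiom 5; it is valid on a frame exactly when R is euclidean. R is not euclidean, so not valid.
(E) Np → Pp is axiom D; it is valid on a frame exactly when R is serial. R is serial, so valid.

B, E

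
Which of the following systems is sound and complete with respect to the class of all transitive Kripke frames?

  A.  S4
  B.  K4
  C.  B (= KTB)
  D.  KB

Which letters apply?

(A) S4 is determined by the class of reflexive and transitive frames.
(B) K4 is determined by exactly this class.
(C) B (= KTB) is determined by the class of reflexive and symmetric frames.
(D) KB is determined by the class of symmetric frames.

B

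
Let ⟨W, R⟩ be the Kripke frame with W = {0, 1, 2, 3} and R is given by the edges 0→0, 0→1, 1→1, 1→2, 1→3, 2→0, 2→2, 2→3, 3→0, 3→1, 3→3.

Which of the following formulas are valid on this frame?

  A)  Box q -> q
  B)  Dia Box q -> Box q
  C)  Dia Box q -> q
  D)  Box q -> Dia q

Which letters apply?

A, D

R is reflexive: each world relates to itself.
R is not symmetric: 0 R 1 but not 1 R 0.
R is not euclidean: 0 R 1 and 0 R 0 but not 1 R 0.
R is serial: every world has an R-successor.
(A) Box q -> q is axiom T; it is valid on a frame exactly when R is reflexive. R is reflexive, so valid.
(B) the dual of axiom 5: valid iff R is euclidean. R is not euclidean — not valid.
(C) Dia Box q -> q (the dual of axiom B) characterises the symmetric frames. R is not symmetric — not valid.
(D) Box q -> Dia q (axiom D) characterises the serial frames. R is serial — valid.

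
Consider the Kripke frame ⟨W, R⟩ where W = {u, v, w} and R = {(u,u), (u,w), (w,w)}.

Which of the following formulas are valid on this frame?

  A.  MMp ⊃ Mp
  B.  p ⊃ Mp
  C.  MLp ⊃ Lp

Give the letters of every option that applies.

R is not reflexive: not v R v.
R is transitive: R is closed under composition.
R is not euclidean: u R w and u R u but not w R u.
(A) MMp ⊃ Mp is the dual of axiom 4; it is valid on a frame exactly when R is transitive. R is transitive, so valid.
(B) p ⊃ Mp (the dual of axiom T) characterises the reflexive frames. R is not reflexive — not valid.
(C) MLp ⊃ Lp is the dual of axiom 5, which corresponds to the euclidean property. R is not euclidean — not valid.

A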